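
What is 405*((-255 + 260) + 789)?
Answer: 321570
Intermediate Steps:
405*((-255 + 260) + 789) = 405*(5 + 789) = 405*794 = 321570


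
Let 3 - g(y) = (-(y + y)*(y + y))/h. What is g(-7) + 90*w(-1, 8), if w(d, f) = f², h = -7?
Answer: 5735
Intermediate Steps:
g(y) = 3 - 4*y²/7 (g(y) = 3 - (-(y + y)*(y + y))/(-7) = 3 - (-2*y*2*y)*(-1)/7 = 3 - (-4*y²)*(-1)/7 = 3 - 4*y²/7)
g(-7) + 90*w(-1, 8) = (3 - 4/7*(-7)²) + 90*8² = (3 - 4/7*49) + 90*64 = (3 - 28) + 5760 = -25 + 5760 = 5735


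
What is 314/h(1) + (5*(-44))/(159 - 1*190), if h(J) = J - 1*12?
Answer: -7314/341 ≈ -21.449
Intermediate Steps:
h(J) = -12 + J (h(J) = J - 12 = -12 + J)
314/h(1) + (5*(-44))/(159 - 1*190) = 314/(-12 + 1) + (5*(-44))/(159 - 1*190) = 314/(-11) - 220/(159 - 190) = 314*(-1/11) - 220/(-31) = -314/11 - 220*(-1/31) = -314/11 + 220/31 = -7314/341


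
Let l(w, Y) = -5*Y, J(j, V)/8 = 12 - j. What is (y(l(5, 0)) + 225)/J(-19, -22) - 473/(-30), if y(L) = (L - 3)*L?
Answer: 62027/3720 ≈ 16.674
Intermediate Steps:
J(j, V) = 96 - 8*j (J(j, V) = 8*(12 - j) = 96 - 8*j)
y(L) = L*(-3 + L) (y(L) = (-3 + L)*L = L*(-3 + L))
(y(l(5, 0)) + 225)/J(-19, -22) - 473/(-30) = ((-5*0)*(-3 - 5*0) + 225)/(96 - 8*(-19)) - 473/(-30) = (0*(-3 + 0) + 225)/(96 + 152) - 473*(-1/30) = (0*(-3) + 225)/248 + 473/30 = (0 + 225)*(1/248) + 473/30 = 225*(1/248) + 473/30 = 225/248 + 473/30 = 62027/3720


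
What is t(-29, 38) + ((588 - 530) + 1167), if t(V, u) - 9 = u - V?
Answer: 1301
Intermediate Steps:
t(V, u) = 9 + u - V (t(V, u) = 9 + (u - V) = 9 + u - V)
t(-29, 38) + ((588 - 530) + 1167) = (9 + 38 - 1*(-29)) + ((588 - 530) + 1167) = (9 + 38 + 29) + (58 + 1167) = 76 + 1225 = 1301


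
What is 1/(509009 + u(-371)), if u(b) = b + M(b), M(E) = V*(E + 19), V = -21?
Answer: 1/516030 ≈ 1.9379e-6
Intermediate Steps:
M(E) = -399 - 21*E (M(E) = -21*(E + 19) = -21*(19 + E) = -399 - 21*E)
u(b) = -399 - 20*b (u(b) = b + (-399 - 21*b) = -399 - 20*b)
1/(509009 + u(-371)) = 1/(509009 + (-399 - 20*(-371))) = 1/(509009 + (-399 + 7420)) = 1/(509009 + 7021) = 1/516030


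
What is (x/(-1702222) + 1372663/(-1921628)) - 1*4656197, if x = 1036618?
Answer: -7615299562339669121/1635518728708 ≈ -4.6562e+6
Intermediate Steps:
(x/(-1702222) + 1372663/(-1921628)) - 1*4656197 = (1036618/(-1702222) + 1372663/(-1921628)) - 1*4656197 = (1036618*(-1/1702222) + 1372663*(-1/1921628)) - 4656197 = (-518309/851111 - 1372663/1921628) - 4656197 = -2164285665645/1635518728708 - 4656197 = -7615299562339669121/1635518728708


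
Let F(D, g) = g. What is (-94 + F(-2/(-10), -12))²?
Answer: 11236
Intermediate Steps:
(-94 + F(-2/(-10), -12))² = (-94 - 12)² = (-106)² = 11236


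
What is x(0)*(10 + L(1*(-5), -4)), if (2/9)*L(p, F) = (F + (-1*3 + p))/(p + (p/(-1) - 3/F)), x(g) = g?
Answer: 0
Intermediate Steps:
L(p, F) = -3*F*(-3 + F + p)/2 (L(p, F) = 9*((F + (-1*3 + p))/(p + (p/(-1) - 3/F)))/2 = 9*((F + (-3 + p))/(p + (p*(-1) - 3/F)))/2 = 9*((-3 + F + p)/(p + (-p - 3/F)))/2 = 9*((-3 + F + p)/((-3/F)))/2 = 9*((-3 + F + p)*(-F/3))/2 = 9*(-F*(-3 + F + p)/3)/2 = -3*F*(-3 + F + p)/2)
x(0)*(10 + L(1*(-5), -4)) = 0*(10 + (3/2)*(-4)*(3 - 1*(-4) - (-5))) = 0*(10 + (3/2)*(-4)*(3 + 4 - 1*(-5))) = 0*(10 + (3/2)*(-4)*(3 + 4 + 5)) = 0*(10 + (3/2)*(-4)*12) = 0*(10 - 72) = 0*(-62) = 0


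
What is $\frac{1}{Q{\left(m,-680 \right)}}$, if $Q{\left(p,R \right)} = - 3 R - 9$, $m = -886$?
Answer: $\frac{1}{2031} \approx 0.00049237$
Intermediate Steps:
$Q{\left(p,R \right)} = -9 - 3 R$
$\frac{1}{Q{\left(m,-680 \right)}} = \frac{1}{-9 - -2040} = \frac{1}{-9 + 2040} = \frac{1}{2031}$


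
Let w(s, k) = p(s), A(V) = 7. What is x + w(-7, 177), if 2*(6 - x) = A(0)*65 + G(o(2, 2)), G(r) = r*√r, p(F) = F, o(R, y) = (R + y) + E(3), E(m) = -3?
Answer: -229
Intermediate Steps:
o(R, y) = -3 + R + y (o(R, y) = (R + y) - 3 = -3 + R + y)
G(r) = r^(3/2)
w(s, k) = s
x = -222 (x = 6 - (7*65 + (-3 + 2 + 2)^(3/2))/2 = 6 - (455 + 1^(3/2))/2 = 6 - (455 + 1)/2 = 6 - ½*456 = 6 - 228 = -222)
x + w(-7, 177) = -222 - 7 = -229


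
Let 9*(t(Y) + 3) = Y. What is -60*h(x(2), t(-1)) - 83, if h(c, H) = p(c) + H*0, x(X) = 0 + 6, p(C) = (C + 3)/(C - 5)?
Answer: -623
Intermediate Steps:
t(Y) = -3 + Y/9
p(C) = (3 + C)/(-5 + C)
x(X) = 6
h(c, H) = (3 + c)/(-5 + c) (h(c, H) = (3 + c)/(-5 + c) + H*0 = (3 + c)/(-5 + c) + 0 = (3 + c)/(-5 + c))
-60*h(x(2), t(-1)) - 83 = -60*(3 + 6)/(-5 + 6) - 83 = -60*9/1 - 83 = -60*9 - 83 = -540 - 83 = -623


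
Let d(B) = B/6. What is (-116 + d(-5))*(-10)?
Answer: 3505/3 ≈ 1168.3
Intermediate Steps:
d(B) = B/6 (d(B) = B*(⅙) = B/6)
(-116 + d(-5))*(-10) = (-116 + (⅙)*(-5))*(-10) = (-116 - ⅚)*(-10) = -701/6*(-10) = 3505/3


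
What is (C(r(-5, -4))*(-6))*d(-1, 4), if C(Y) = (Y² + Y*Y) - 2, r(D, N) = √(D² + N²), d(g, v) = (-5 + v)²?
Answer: -480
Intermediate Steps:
C(Y) = -2 + 2*Y² (C(Y) = (Y² + Y²) - 2 = 2*Y² - 2 = -2 + 2*Y²)
(C(r(-5, -4))*(-6))*d(-1, 4) = ((-2 + 2*(√((-5)² + (-4)²))²)*(-6))*(-5 + 4)² = ((-2 + 2*(√(25 + 16))²)*(-6))*(-1)² = ((-2 + 2*(√41)²)*(-6))*1 = ((-2 + 2*41)*(-6))*1 = ((-2 + 82)*(-6))*1 = (80*(-6))*1 = -480*1 = -480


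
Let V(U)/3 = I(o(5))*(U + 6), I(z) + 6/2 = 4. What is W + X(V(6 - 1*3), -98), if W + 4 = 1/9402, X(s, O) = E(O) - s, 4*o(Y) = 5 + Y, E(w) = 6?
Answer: -235049/9402 ≈ -25.000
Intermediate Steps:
o(Y) = 5/4 + Y/4 (o(Y) = (5 + Y)/4 = 5/4 + Y/4)
I(z) = 1 (I(z) = -3 + 4 = 1)
V(U) = 18 + 3*U (V(U) = 3*(1*(U + 6)) = 3*(1*(6 + U)) = 3*(6 + U) = 18 + 3*U)
X(s, O) = 6 - s
W = -37607/9402 (W = -4 + 1/9402 = -37607/9402 ≈ -3.9999)
W + X(V(6 - 1*3), -98) = -37607/9402 + (6 - (18 + 3*(6 - 1*3))) = -37607/9402 + (6 - (18 + 3*(6 - 3))) = -37607/9402 + (6 - (18 + 3*3)) = -37607/9402 + (6 - (18 + 9)) = -37607/9402 + (6 - 1*27) = -37607/9402 + (6 - 27) = -37607/9402 - 21 = -235049/9402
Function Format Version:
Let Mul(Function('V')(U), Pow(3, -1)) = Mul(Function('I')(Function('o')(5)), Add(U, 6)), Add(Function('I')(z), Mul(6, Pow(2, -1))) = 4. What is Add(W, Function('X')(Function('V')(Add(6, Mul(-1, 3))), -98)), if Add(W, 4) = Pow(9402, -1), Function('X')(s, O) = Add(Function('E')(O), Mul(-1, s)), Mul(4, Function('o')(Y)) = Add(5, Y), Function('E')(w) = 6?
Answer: Rational(-235049, 9402) ≈ -25.000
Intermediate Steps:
Function('o')(Y) = Add(Rational(5, 4), Mul(Rational(1, 4), Y)) (Function('o')(Y) = Mul(Rational(1, 4), Add(5, Y)) = Add(Rational(5, 4), Mul(Rational(1, 4), Y)))
Function('I')(z) = 1 (Function('I')(z) = Add(-3, 4) = 1)
Function('V')(U) = Add(18, Mul(3, U)) (Function('V')(U) = Mul(3, Mul(1, Add(U, 6))) = Mul(3, Mul(1, Add(6, U))) = Mul(3, Add(6, U)) = Add(18, Mul(3, U)))
Function('X')(s, O) = Add(6, Mul(-1, s))
W = Rational(-37607, 9402) (W = Add(-4, Pow(9402, -1)) = Add(-4, Rational(1, 9402)) = Rational(-37607, 9402) ≈ -3.9999)
Add(W, Function('X')(Function('V')(Add(6, Mul(-1, 3))), -98)) = Add(Rational(-37607, 9402), Add(6, Mul(-1, Add(18, Mul(3, Add(6, Mul(-1, 3))))))) = Add(Rational(-37607, 9402), Add(6, Mul(-1, Add(18, Mul(3, Add(6, -3)))))) = Add(Rational(-37607, 9402), Add(6, Mul(-1, Add(18, Mul(3, 3))))) = Add(Rational(-37607, 9402), Add(6, Mul(-1, Add(18, 9)))) = Add(Rational(-37607, 9402), Add(6, Mul(-1, 27))) = Add(Rational(-37607, 9402), Add(6, -27)) = Add(Rational(-37607, 9402), -21) = Rational(-235049, 9402)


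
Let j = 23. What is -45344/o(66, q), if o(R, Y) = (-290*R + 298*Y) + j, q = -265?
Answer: 45344/98087 ≈ 0.46228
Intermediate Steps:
o(R, Y) = 23 - 290*R + 298*Y (o(R, Y) = (-290*R + 298*Y) + 23 = 23 - 290*R + 298*Y)
-45344/o(66, q) = -45344/(23 - 290*66 + 298*(-265)) = -45344/(23 - 19140 - 78970) = -45344/(-98087) = -45344*(-1/98087) = 45344/98087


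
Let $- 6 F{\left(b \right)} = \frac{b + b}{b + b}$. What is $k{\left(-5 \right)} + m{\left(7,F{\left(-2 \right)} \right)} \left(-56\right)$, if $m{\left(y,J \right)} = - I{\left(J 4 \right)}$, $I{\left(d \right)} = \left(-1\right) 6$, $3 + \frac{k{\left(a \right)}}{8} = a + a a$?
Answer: $-200$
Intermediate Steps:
$k{\left(a \right)} = -24 + 8 a + 8 a^{2}$ ($k{\left(a \right)} = -24 + 8 \left(a + a a\right) = -24 + 8 \left(a + a^{2}\right) = -24 + \left(8 a + 8 a^{2}\right) = -24 + 8 a + 8 a^{2}$)
$F{\left(b \right)} = - \frac{1}{6}$ ($F{\left(b \right)} = - \frac{\left(b + b\right) \frac{1}{b + b}}{6} = - \frac{2 b \frac{1}{2 b}}{6} = \left(- \frac{1}{6}\right) 1 = - \frac{1}{6}$)
$I{\left(d \right)} = -6$
$m{\left(y,J \right)} = 6$ ($m{\left(y,J \right)} = \left(-1\right) \left(-6\right) = 6$)
$k{\left(-5 \right)} + m{\left(7,F{\left(-2 \right)} \right)} \left(-56\right) = \left(-24 + 8 \left(-5\right) + 8 \left(-5\right)^{2}\right) + 6 \left(-56\right) = \left(-24 - 40 + 8 \cdot 25\right) - 336 = \left(-24 - 40 + 200\right) - 336 = 136 - 336 = -200$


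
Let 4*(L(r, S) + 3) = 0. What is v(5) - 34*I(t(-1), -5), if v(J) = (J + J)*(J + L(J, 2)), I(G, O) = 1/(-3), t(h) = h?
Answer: 94/3 ≈ 31.333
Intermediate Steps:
L(r, S) = -3 (L(r, S) = -3 + (¼)*0 = -3 + 0 = -3)
I(G, O) = -⅓
v(J) = 2*J*(-3 + J) (v(J) = (J + J)*(J - 3) = (2*J)*(-3 + J) = 2*J*(-3 + J))
v(5) - 34*I(t(-1), -5) = 2*5*(-3 + 5) - 34*(-⅓) = 2*5*2 + 34/3 = 20 + 34/3 = 94/3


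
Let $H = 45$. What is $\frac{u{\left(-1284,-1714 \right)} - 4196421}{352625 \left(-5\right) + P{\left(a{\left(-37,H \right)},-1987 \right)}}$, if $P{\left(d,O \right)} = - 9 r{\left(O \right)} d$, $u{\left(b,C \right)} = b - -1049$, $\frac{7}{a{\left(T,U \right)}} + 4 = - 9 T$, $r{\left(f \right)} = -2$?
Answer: $\frac{197242832}{82866857} \approx 2.3802$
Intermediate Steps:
$a{\left(T,U \right)} = \frac{7}{-4 - 9 T}$
$u{\left(b,C \right)} = 1049 + b$ ($u{\left(b,C \right)} = b + 1049 = 1049 + b$)
$P{\left(d,O \right)} = 18 d$ ($P{\left(d,O \right)} = \left(-9\right) \left(-2\right) d = 18 d$)
$\frac{u{\left(-1284,-1714 \right)} - 4196421}{352625 \left(-5\right) + P{\left(a{\left(-37,H \right)},-1987 \right)}} = \frac{\left(1049 - 1284\right) - 4196421}{352625 \left(-5\right) + 18 \left(- \frac{7}{4 + 9 \left(-37\right)}\right)} = \frac{-235 - 4196421}{-1763125 + 18 \left(- \frac{7}{4 - 333}\right)} = - \frac{4196656}{-1763125 + 18 \left(- \frac{7}{-329}\right)} = - \frac{4196656}{-1763125 + 18 \left(\left(-7\right) \left(- \frac{1}{329}\right)\right)} = - \frac{4196656}{-1763125 + 18 \cdot \frac{1}{47}} = - \frac{4196656}{-1763125 + \frac{18}{47}} = - \frac{4196656}{- \frac{82866857}{47}} = \left(-4196656\right) \left(- \frac{47}{82866857}\right) = \frac{197242832}{82866857}$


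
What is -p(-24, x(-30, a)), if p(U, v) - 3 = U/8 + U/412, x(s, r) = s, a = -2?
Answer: 6/103 ≈ 0.058252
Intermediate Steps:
p(U, v) = 3 + 105*U/824 (p(U, v) = 3 + (U/8 + U/412) = 3 + 105*U/824)
-p(-24, x(-30, a)) = -(3 + (105/824)*(-24)) = -(3 - 315/103) = -1*(-6/103) = 6/103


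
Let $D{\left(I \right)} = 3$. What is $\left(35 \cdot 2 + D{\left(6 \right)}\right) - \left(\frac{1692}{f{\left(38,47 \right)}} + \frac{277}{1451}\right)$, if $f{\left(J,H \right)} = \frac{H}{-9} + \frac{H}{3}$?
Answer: $- \frac{129416}{1451} \approx -89.191$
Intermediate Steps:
$f{\left(J,H \right)} = \frac{2 H}{9}$ ($f{\left(J,H \right)} = H \left(- \frac{1}{9}\right) + H \frac{1}{3} = - \frac{H}{9} + \frac{H}{3} = \frac{2 H}{9}$)
$\left(35 \cdot 2 + D{\left(6 \right)}\right) - \left(\frac{1692}{f{\left(38,47 \right)}} + \frac{277}{1451}\right) = \left(35 \cdot 2 + 3\right) - \left(\frac{1692}{\frac{2}{9} \cdot 47} + \frac{277}{1451}\right) = \left(70 + 3\right) - \left(\frac{1692}{\frac{94}{9}} + 277 \cdot \frac{1}{1451}\right) = 73 - \left(1692 \cdot \frac{9}{94} + \frac{277}{1451}\right) = 73 - \left(162 + \frac{277}{1451}\right) = 73 - \frac{235339}{1451} = - \frac{129416}{1451}$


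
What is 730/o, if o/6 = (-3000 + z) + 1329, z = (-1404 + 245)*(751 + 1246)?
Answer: -365/6948582 ≈ -5.2529e-5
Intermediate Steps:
z = -2314523 (z = -1159*1997 = -2314523)
o = -13897164 (o = 6*((-3000 - 2314523) + 1329) = 6*(-2317523 + 1329) = 6*(-2316194) = -13897164)
730/o = 730/(-13897164) = 730*(-1/13897164) = -365/6948582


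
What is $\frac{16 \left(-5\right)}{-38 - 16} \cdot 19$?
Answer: $\frac{760}{27} \approx 28.148$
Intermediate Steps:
$\frac{16 \left(-5\right)}{-38 - 16} \cdot 19 = - \frac{80}{-54} \cdot 19 = \left(-80\right) \left(- \frac{1}{54}\right) 19 = \frac{40}{27} \cdot 19 = \frac{760}{27}$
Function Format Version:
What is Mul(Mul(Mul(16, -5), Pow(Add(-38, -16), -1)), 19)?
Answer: Rational(760, 27) ≈ 28.148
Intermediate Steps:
Mul(Mul(Mul(16, -5), Pow(Add(-38, -16), -1)), 19) = Mul(Mul(-80, Pow(-54, -1)), 19) = Mul(Mul(-80, Rational(-1, 54)), 19) = Mul(Rational(40, 27), 19) = Rational(760, 27)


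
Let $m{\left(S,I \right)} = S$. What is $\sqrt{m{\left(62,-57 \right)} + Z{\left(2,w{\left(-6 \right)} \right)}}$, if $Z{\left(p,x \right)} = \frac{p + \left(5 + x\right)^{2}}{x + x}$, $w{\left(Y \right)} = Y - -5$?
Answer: $\sqrt{53} \approx 7.2801$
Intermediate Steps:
$w{\left(Y \right)} = 5 + Y$ ($w{\left(Y \right)} = Y + 5 = 5 + Y$)
$Z{\left(p,x \right)} = \frac{p + \left(5 + x\right)^{2}}{2 x}$
$\sqrt{m{\left(62,-57 \right)} + Z{\left(2,w{\left(-6 \right)} \right)}} = \sqrt{62 + \frac{2 + \left(5 + \left(5 - 6\right)\right)^{2}}{2 \left(5 - 6\right)}} = \sqrt{62 + \frac{2 + \left(5 - 1\right)^{2}}{2 \left(-1\right)}} = \sqrt{62 + \frac{1}{2} \left(-1\right) \left(2 + 4^{2}\right)} = \sqrt{62 + \frac{1}{2} \left(-1\right) \left(2 + 16\right)} = \sqrt{62 + \frac{1}{2} \left(-1\right) 18} = \sqrt{62 - 9} = \sqrt{53}$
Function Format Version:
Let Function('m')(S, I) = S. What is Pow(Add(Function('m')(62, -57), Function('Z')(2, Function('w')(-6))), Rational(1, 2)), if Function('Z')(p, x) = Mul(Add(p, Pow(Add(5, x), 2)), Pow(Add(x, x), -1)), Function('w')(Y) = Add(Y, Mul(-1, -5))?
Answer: Pow(53, Rational(1, 2)) ≈ 7.2801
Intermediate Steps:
Function('w')(Y) = Add(5, Y) (Function('w')(Y) = Add(Y, 5) = Add(5, Y))
Function('Z')(p, x) = Mul(Rational(1, 2), Pow(x, -1), Add(p, Pow(Add(5, x), 2))) (Function('Z')(p, x) = Mul(Add(p, Pow(Add(5, x), 2)), Pow(Mul(2, x), -1)) = Mul(Add(p, Pow(Add(5, x), 2)), Mul(Rational(1, 2), Pow(x, -1))) = Mul(Rational(1, 2), Pow(x, -1), Add(p, Pow(Add(5, x), 2))))
Pow(Add(Function('m')(62, -57), Function('Z')(2, Function('w')(-6))), Rational(1, 2)) = Pow(Add(62, Mul(Rational(1, 2), Pow(Add(5, -6), -1), Add(2, Pow(Add(5, Add(5, -6)), 2)))), Rational(1, 2)) = Pow(Add(62, Mul(Rational(1, 2), Pow(-1, -1), Add(2, Pow(Add(5, -1), 2)))), Rational(1, 2)) = Pow(Add(62, Mul(Rational(1, 2), -1, Add(2, Pow(4, 2)))), Rational(1, 2)) = Pow(Add(62, Mul(Rational(1, 2), -1, Add(2, 16))), Rational(1, 2)) = Pow(Add(62, Mul(Rational(1, 2), -1, 18)), Rational(1, 2)) = Pow(Add(62, -9), Rational(1, 2)) = Pow(53, Rational(1, 2))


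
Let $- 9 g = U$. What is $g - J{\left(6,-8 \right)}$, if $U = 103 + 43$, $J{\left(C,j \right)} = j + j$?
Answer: $- \frac{2}{9} \approx -0.22222$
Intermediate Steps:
$J{\left(C,j \right)} = 2 j$
$U = 146$
$g = - \frac{146}{9}$ ($g = \left(- \frac{1}{9}\right) 146 = - \frac{146}{9} \approx -16.222$)
$g - J{\left(6,-8 \right)} = - \frac{146}{9} - 2 \left(-8\right) = - \frac{146}{9} - -16 = - \frac{146}{9} + 16 = - \frac{2}{9}$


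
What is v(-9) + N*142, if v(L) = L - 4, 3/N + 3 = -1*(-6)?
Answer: 129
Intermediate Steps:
N = 1 (N = 3/(-3 - 1*(-6)) = 3/(-3 + 6) = 3/3 = 3*(1/3) = 1)
v(L) = -4 + L
v(-9) + N*142 = (-4 - 9) + 1*142 = -13 + 142 = 129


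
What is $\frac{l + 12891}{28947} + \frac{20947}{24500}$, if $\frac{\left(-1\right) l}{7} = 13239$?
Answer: $- \frac{449435397}{236400500} \approx -1.9012$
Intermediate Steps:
$l = -92673$ ($l = \left(-7\right) 13239 = -92673$)
$\frac{l + 12891}{28947} + \frac{20947}{24500} = \frac{-92673 + 12891}{28947} + \frac{20947}{24500} = \left(-79782\right) \frac{1}{28947} + 20947 \cdot \frac{1}{24500} = - \frac{26594}{9649} + \frac{20947}{24500} = - \frac{449435397}{236400500}$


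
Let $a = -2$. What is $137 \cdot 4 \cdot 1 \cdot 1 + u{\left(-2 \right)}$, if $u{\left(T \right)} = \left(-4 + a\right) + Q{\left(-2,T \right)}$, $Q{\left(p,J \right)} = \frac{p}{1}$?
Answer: $540$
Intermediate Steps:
$Q{\left(p,J \right)} = p$ ($Q{\left(p,J \right)} = p 1 = p$)
$u{\left(T \right)} = -8$ ($u{\left(T \right)} = \left(-4 - 2\right) - 2 = -6 - 2 = -8$)
$137 \cdot 4 \cdot 1 \cdot 1 + u{\left(-2 \right)} = 137 \cdot 4 \cdot 1 \cdot 1 - 8 = 137 \cdot 4 \cdot 1 - 8 = 137 \cdot 4 - 8 = 548 - 8 = 540$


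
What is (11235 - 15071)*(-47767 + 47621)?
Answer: 560056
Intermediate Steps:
(11235 - 15071)*(-47767 + 47621) = -3836*(-146) = 560056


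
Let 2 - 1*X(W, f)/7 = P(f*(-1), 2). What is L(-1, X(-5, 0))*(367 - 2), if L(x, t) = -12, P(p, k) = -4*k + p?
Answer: -4380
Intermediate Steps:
P(p, k) = p - 4*k
X(W, f) = 70 + 7*f (X(W, f) = 14 - 7*(f*(-1) - 4*2) = 14 - 7*(-f - 8) = 14 - 7*(-8 - f) = 14 + (56 + 7*f) = 70 + 7*f)
L(-1, X(-5, 0))*(367 - 2) = -12*(367 - 2) = -12*365 = -4380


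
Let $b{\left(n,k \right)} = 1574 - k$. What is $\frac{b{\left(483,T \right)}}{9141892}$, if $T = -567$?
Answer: $\frac{2141}{9141892} \approx 0.0002342$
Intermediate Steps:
$\frac{b{\left(483,T \right)}}{9141892} = \frac{1574 - -567}{9141892} = \left(1574 + 567\right) \frac{1}{9141892} = 2141 \cdot \frac{1}{9141892} = \frac{2141}{9141892}$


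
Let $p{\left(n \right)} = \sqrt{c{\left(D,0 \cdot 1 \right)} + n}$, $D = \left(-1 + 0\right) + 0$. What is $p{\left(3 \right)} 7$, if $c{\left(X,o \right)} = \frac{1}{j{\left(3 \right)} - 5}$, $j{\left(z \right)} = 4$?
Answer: $7 \sqrt{2} \approx 9.8995$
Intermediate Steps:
$D = -1$ ($D = -1 + 0 = -1$)
$c{\left(X,o \right)} = -1$ ($c{\left(X,o \right)} = \frac{1}{4 - 5} = \frac{1}{-1} = -1$)
$p{\left(n \right)} = \sqrt{-1 + n}$
$p{\left(3 \right)} 7 = \sqrt{-1 + 3} \cdot 7 = \sqrt{2} \cdot 7 = 7 \sqrt{2}$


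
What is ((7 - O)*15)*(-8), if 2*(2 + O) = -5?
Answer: -1380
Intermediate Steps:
O = -9/2 (O = -2 + (½)*(-5) = -2 - 5/2 = -9/2 ≈ -4.5000)
((7 - O)*15)*(-8) = ((7 - 1*(-9/2))*15)*(-8) = ((7 + 9/2)*15)*(-8) = ((23/2)*15)*(-8) = (345/2)*(-8) = -1380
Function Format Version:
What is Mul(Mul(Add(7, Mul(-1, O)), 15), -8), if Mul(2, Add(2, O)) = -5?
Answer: -1380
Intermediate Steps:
O = Rational(-9, 2) (O = Add(-2, Mul(Rational(1, 2), -5)) = Add(-2, Rational(-5, 2)) = Rational(-9, 2) ≈ -4.5000)
Mul(Mul(Add(7, Mul(-1, O)), 15), -8) = Mul(Mul(Add(7, Mul(-1, Rational(-9, 2))), 15), -8) = Mul(Mul(Add(7, Rational(9, 2)), 15), -8) = Mul(Mul(Rational(23, 2), 15), -8) = Mul(Rational(345, 2), -8) = -1380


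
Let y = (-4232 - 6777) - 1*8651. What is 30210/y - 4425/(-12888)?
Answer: -5039183/4222968 ≈ -1.1933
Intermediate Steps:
y = -19660 (y = -11009 - 8651 = -19660)
30210/y - 4425/(-12888) = 30210/(-19660) - 4425/(-12888) = 30210*(-1/19660) - 4425*(-1/12888) = -3021/1966 + 1475/4296 = -5039183/4222968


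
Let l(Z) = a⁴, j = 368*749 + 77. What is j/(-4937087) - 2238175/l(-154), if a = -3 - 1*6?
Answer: -11051873622974/32392227807 ≈ -341.19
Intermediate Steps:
a = -9 (a = -3 - 6 = -9)
j = 275709 (j = 275632 + 77 = 275709)
l(Z) = 6561 (l(Z) = (-9)⁴ = 6561)
j/(-4937087) - 2238175/l(-154) = 275709/(-4937087) - 2238175/6561 = 275709*(-1/4937087) - 2238175*1/6561 = -275709/4937087 - 2238175/6561 = -11051873622974/32392227807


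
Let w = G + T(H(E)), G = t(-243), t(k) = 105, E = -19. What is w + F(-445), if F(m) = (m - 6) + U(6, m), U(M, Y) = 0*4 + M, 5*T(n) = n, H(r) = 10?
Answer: -338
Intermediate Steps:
T(n) = n/5
G = 105
U(M, Y) = M (U(M, Y) = 0 + M = M)
w = 107 (w = 105 + (⅕)*10 = 105 + 2 = 107)
F(m) = m (F(m) = (m - 6) + 6 = (-6 + m) + 6 = m)
w + F(-445) = 107 - 445 = -338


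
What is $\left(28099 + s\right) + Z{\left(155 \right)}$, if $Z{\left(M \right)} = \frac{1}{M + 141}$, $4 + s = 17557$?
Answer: $\frac{13512993}{296} \approx 45652.0$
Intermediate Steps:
$s = 17553$ ($s = -4 + 17557 = 17553$)
$Z{\left(M \right)} = \frac{1}{141 + M}$
$\left(28099 + s\right) + Z{\left(155 \right)} = \left(28099 + 17553\right) + \frac{1}{141 + 155} = 45652 + \frac{1}{296} = \frac{13512993}{296}$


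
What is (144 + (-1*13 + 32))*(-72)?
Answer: -11736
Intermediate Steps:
(144 + (-1*13 + 32))*(-72) = (144 + (-13 + 32))*(-72) = (144 + 19)*(-72) = 163*(-72) = -11736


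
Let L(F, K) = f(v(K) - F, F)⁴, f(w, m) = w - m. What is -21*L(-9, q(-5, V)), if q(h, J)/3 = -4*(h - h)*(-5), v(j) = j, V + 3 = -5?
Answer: -2204496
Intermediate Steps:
V = -8 (V = -3 - 5 = -8)
q(h, J) = 0 (q(h, J) = 3*(-4*(h - h)*(-5)) = 3*(-4*0*(-5)) = 3*(0*(-5)) = 3*0 = 0)
L(F, K) = (K - 2*F)⁴ (L(F, K) = ((K - F) - F)⁴ = (K - 2*F)⁴)
-21*L(-9, q(-5, V)) = -21*(-1*0 + 2*(-9))⁴ = -21*(0 - 18)⁴ = -21*(-18)⁴ = -21*104976 = -2204496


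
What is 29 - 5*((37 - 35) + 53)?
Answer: -246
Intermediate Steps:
29 - 5*((37 - 35) + 53) = 29 - 5*(2 + 53) = 29 - 5*55 = 29 - 275 = -246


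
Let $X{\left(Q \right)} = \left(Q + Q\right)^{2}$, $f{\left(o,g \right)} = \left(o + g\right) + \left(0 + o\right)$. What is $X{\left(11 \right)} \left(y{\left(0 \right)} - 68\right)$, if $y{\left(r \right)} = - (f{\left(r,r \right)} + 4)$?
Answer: $-34848$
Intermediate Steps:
$f{\left(o,g \right)} = g + 2 o$ ($f{\left(o,g \right)} = \left(g + o\right) + o = g + 2 o$)
$X{\left(Q \right)} = 4 Q^{2}$ ($X{\left(Q \right)} = \left(2 Q\right)^{2} = 4 Q^{2}$)
$y{\left(r \right)} = -4 - 3 r$ ($y{\left(r \right)} = - (\left(r + 2 r\right) + 4) = - (3 r + 4) = - (4 + 3 r) = -4 - 3 r$)
$X{\left(11 \right)} \left(y{\left(0 \right)} - 68\right) = 4 \cdot 11^{2} \left(\left(-4 - 0\right) - 68\right) = 4 \cdot 121 \left(\left(-4 + 0\right) - 68\right) = 484 \left(-4 - 68\right) = 484 \left(-72\right) = -34848$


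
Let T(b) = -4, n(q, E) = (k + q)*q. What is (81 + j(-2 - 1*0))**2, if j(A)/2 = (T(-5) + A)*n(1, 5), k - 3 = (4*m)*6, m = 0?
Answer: 1089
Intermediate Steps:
k = 3 (k = 3 + (4*0)*6 = 3 + 0*6 = 3 + 0 = 3)
n(q, E) = q*(3 + q) (n(q, E) = (3 + q)*q = q*(3 + q))
j(A) = -32 + 8*A (j(A) = 2*((-4 + A)*(1*(3 + 1))) = 2*((-4 + A)*(1*4)) = 2*((-4 + A)*4) = 2*(-16 + 4*A) = -32 + 8*A)
(81 + j(-2 - 1*0))**2 = (81 + (-32 + 8*(-2 - 1*0)))**2 = (81 + (-32 + 8*(-2 + 0)))**2 = (81 + (-32 + 8*(-2)))**2 = (81 + (-32 - 16))**2 = (81 - 48)**2 = 33**2 = 1089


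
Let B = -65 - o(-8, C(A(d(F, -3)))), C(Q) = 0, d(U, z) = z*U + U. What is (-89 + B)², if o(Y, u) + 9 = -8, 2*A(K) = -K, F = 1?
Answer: 18769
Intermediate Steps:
d(U, z) = U + U*z (d(U, z) = U*z + U = U + U*z)
A(K) = -K/2 (A(K) = (-K)/2 = -K/2)
o(Y, u) = -17 (o(Y, u) = -9 - 8 = -17)
B = -48 (B = -65 - 1*(-17) = -65 + 17 = -48)
(-89 + B)² = (-89 - 48)² = (-137)² = 18769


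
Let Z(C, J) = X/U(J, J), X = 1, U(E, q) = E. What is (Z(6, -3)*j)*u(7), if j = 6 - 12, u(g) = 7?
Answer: 14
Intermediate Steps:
Z(C, J) = 1/J
j = -6
(Z(6, -3)*j)*u(7) = (-6/(-3))*7 = -1/3*(-6)*7 = 2*7 = 14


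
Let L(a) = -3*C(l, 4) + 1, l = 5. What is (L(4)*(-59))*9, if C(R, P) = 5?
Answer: 7434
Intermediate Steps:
L(a) = -14 (L(a) = -3*5 + 1 = -15 + 1 = -14)
(L(4)*(-59))*9 = -14*(-59)*9 = 826*9 = 7434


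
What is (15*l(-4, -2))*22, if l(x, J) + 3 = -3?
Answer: -1980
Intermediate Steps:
l(x, J) = -6 (l(x, J) = -3 - 3 = -6)
(15*l(-4, -2))*22 = (15*(-6))*22 = -90*22 = -1980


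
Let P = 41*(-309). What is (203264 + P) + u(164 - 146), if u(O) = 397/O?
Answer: 3431107/18 ≈ 1.9062e+5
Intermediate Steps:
P = -12669
(203264 + P) + u(164 - 146) = (203264 - 12669) + 397/(164 - 146) = 190595 + 397/18 = 3431107/18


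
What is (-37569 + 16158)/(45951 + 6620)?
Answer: -21411/52571 ≈ -0.40728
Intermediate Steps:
(-37569 + 16158)/(45951 + 6620) = -21411/52571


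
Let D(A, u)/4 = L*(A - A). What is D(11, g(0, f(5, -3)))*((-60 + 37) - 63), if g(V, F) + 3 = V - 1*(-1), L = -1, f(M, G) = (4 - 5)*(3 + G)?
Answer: 0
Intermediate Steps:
f(M, G) = -3 - G (f(M, G) = -(3 + G) = -3 - G)
g(V, F) = -2 + V (g(V, F) = -3 + (V - 1*(-1)) = -3 + (V + 1) = -3 + (1 + V) = -2 + V)
D(A, u) = 0 (D(A, u) = 4*(-(A - A)) = 4*(-1*0) = 4*0 = 0)
D(11, g(0, f(5, -3)))*((-60 + 37) - 63) = 0*((-60 + 37) - 63) = 0*(-23 - 63) = 0*(-86) = 0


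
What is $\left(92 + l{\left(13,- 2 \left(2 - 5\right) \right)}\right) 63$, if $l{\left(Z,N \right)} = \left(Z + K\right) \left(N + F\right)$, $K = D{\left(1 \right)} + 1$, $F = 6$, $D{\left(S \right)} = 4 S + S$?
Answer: $20160$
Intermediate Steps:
$D{\left(S \right)} = 5 S$
$K = 6$ ($K = 5 \cdot 1 + 1 = 5 + 1 = 6$)
$l{\left(Z,N \right)} = \left(6 + N\right) \left(6 + Z\right)$ ($l{\left(Z,N \right)} = \left(Z + 6\right) \left(N + 6\right) = \left(6 + Z\right) \left(6 + N\right) = \left(6 + N\right) \left(6 + Z\right)$)
$\left(92 + l{\left(13,- 2 \left(2 - 5\right) \right)}\right) 63 = \left(92 + \left(36 + 6 \left(- 2 \left(2 - 5\right)\right) + 6 \cdot 13 + - 2 \left(2 - 5\right) 13\right)\right) 63 = \left(92 + \left(36 + 6 \left(\left(-2\right) \left(-3\right)\right) + 78 + \left(-2\right) \left(-3\right) 13\right)\right) 63 = \left(92 + \left(36 + 6 \cdot 6 + 78 + 6 \cdot 13\right)\right) 63 = \left(92 + \left(36 + 36 + 78 + 78\right)\right) 63 = \left(92 + 228\right) 63 = 320 \cdot 63 = 20160$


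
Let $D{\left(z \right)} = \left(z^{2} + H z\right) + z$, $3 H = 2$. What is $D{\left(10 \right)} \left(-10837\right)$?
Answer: $- \frac{3792950}{3} \approx -1.2643 \cdot 10^{6}$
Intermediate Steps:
$H = \frac{2}{3}$ ($H = \frac{1}{3} \cdot 2 = \frac{2}{3} \approx 0.66667$)
$D{\left(z \right)} = z^{2} + \frac{5 z}{3}$ ($D{\left(z \right)} = \left(z^{2} + \frac{2 z}{3}\right) + z = z^{2} + \frac{5 z}{3}$)
$D{\left(10 \right)} \left(-10837\right) = \frac{1}{3} \cdot 10 \left(5 + 3 \cdot 10\right) \left(-10837\right) = \frac{1}{3} \cdot 10 \left(5 + 30\right) \left(-10837\right) = \frac{1}{3} \cdot 10 \cdot 35 \left(-10837\right) = \frac{350}{3} \left(-10837\right) = - \frac{3792950}{3}$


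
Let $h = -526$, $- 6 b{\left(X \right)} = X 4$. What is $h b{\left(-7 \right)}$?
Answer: $- \frac{7364}{3} \approx -2454.7$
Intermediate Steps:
$b{\left(X \right)} = - \frac{2 X}{3}$ ($b{\left(X \right)} = - \frac{X 4}{6} = - \frac{4 X}{6} = - \frac{2 X}{3}$)
$h b{\left(-7 \right)} = - 526 \left(\left(- \frac{2}{3}\right) \left(-7\right)\right) = \left(-526\right) \frac{14}{3} = - \frac{7364}{3}$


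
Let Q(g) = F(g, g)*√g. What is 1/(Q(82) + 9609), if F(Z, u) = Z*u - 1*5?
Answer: -9609/3609553921 + 6719*√82/3609553921 ≈ 1.4194e-5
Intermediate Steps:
F(Z, u) = -5 + Z*u (F(Z, u) = Z*u - 5 = -5 + Z*u)
Q(g) = √g*(-5 + g²) (Q(g) = (-5 + g*g)*√g = (-5 + g²)*√g = √g*(-5 + g²))
1/(Q(82) + 9609) = 1/(√82*(-5 + 82²) + 9609) = 1/(√82*(-5 + 6724) + 9609) = 1/(√82*6719 + 9609) = 1/(6719*√82 + 9609) = 1/(9609 + 6719*√82)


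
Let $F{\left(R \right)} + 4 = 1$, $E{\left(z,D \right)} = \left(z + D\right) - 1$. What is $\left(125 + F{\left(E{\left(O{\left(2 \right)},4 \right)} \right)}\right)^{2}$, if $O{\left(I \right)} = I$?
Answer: $14884$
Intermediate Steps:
$E{\left(z,D \right)} = -1 + D + z$ ($E{\left(z,D \right)} = \left(D + z\right) - 1 = -1 + D + z$)
$F{\left(R \right)} = -3$ ($F{\left(R \right)} = -4 + 1 = -3$)
$\left(125 + F{\left(E{\left(O{\left(2 \right)},4 \right)} \right)}\right)^{2} = \left(125 - 3\right)^{2} = 122^{2} = 14884$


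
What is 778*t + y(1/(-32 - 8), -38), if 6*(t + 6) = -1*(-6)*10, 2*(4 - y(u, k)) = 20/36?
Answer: 56083/18 ≈ 3115.7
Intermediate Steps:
y(u, k) = 67/18 (y(u, k) = 4 - 10/36 = 4 - ½*5/9 = 4 - 5/18 = 67/18)
t = 4 (t = -6 + (-1*(-6)*10)/6 = -6 + (6*10)/6 = -6 + (⅙)*60 = -6 + 10 = 4)
778*t + y(1/(-32 - 8), -38) = 778*4 + 67/18 = 3112 + 67/18 = 56083/18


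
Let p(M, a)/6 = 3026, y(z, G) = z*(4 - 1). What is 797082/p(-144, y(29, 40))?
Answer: 132847/3026 ≈ 43.902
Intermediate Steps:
y(z, G) = 3*z (y(z, G) = z*3 = 3*z)
p(M, a) = 18156 (p(M, a) = 6*3026 = 18156)
797082/p(-144, y(29, 40)) = 797082/18156 = 797082*(1/18156) = 132847/3026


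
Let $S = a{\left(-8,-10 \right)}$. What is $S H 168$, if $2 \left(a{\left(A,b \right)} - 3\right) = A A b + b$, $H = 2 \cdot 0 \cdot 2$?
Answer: $0$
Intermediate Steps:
$H = 0$ ($H = 0 \cdot 2 = 0$)
$a{\left(A,b \right)} = 3 + \frac{b}{2} + \frac{b A^{2}}{2}$ ($a{\left(A,b \right)} = 3 + \frac{A A b + b}{2} = 3 + \frac{A^{2} b + b}{2} = 3 + \frac{b A^{2} + b}{2} = 3 + \frac{b + b A^{2}}{2} = 3 + \left(\frac{b}{2} + \frac{b A^{2}}{2}\right) = 3 + \frac{b}{2} + \frac{b A^{2}}{2}$)
$S = -322$ ($S = 3 + \frac{1}{2} \left(-10\right) + \frac{1}{2} \left(-10\right) \left(-8\right)^{2} = 3 - 5 + \frac{1}{2} \left(-10\right) 64 = 3 - 5 - 320 = -322$)
$S H 168 = \left(-322\right) 0 \cdot 168 = 0 \cdot 168 = 0$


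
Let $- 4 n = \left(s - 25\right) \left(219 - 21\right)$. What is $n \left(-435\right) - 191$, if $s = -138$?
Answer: $- \frac{7019977}{2} \approx -3.51 \cdot 10^{6}$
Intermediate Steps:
$n = \frac{16137}{2}$ ($n = - \frac{\left(-138 - 25\right) \left(219 - 21\right)}{4} = - \frac{\left(-163\right) 198}{4} = \left(- \frac{1}{4}\right) \left(-32274\right) = \frac{16137}{2} \approx 8068.5$)
$n \left(-435\right) - 191 = \frac{16137}{2} \left(-435\right) - 191 = - \frac{7019595}{2} - 191 = - \frac{7019977}{2}$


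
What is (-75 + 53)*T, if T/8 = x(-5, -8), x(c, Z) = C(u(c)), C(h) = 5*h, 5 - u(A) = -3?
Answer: -7040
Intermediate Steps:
u(A) = 8 (u(A) = 5 - 1*(-3) = 5 + 3 = 8)
x(c, Z) = 40 (x(c, Z) = 5*8 = 40)
T = 320 (T = 8*40 = 320)
(-75 + 53)*T = (-75 + 53)*320 = -22*320 = -7040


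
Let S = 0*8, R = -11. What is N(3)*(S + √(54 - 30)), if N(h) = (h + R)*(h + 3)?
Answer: -96*√6 ≈ -235.15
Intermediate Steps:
N(h) = (-11 + h)*(3 + h) (N(h) = (h - 11)*(h + 3) = (-11 + h)*(3 + h))
S = 0
N(3)*(S + √(54 - 30)) = (-33 + 3² - 8*3)*(0 + √(54 - 30)) = (-33 + 9 - 24)*(0 + √24) = -48*(0 + 2*√6) = -96*√6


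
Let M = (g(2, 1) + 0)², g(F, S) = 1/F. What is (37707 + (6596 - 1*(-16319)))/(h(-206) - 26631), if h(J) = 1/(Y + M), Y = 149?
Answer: -36191334/15898703 ≈ -2.2764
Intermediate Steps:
M = ¼ (M = (1/2 + 0)² = (½ + 0)² = (½)² = ¼ ≈ 0.25000)
h(J) = 4/597 (h(J) = 1/(149 + ¼) = 1/(597/4) = 4/597)
(37707 + (6596 - 1*(-16319)))/(h(-206) - 26631) = (37707 + (6596 - 1*(-16319)))/(4/597 - 26631) = (37707 + (6596 + 16319))/(-15898703/597) = (37707 + 22915)*(-597/15898703) = 60622*(-597/15898703) = -36191334/15898703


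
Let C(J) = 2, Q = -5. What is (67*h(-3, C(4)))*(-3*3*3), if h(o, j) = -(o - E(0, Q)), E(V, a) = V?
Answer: -5427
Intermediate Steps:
h(o, j) = -o (h(o, j) = -(o - 1*0) = -(o + 0) = -o)
(67*h(-3, C(4)))*(-3*3*3) = (67*(-1*(-3)))*(-3*3*3) = (67*3)*(-9*3) = 201*(-27) = -5427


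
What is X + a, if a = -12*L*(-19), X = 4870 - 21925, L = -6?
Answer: -18423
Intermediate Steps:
X = -17055
a = -1368 (a = -12*(-6)*(-19) = 72*(-19) = -1368)
X + a = -17055 - 1368 = -18423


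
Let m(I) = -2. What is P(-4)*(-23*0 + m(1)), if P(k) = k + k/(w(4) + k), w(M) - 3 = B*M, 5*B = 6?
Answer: 192/19 ≈ 10.105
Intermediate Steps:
B = 6/5 (B = (1/5)*6 = 6/5 ≈ 1.2000)
w(M) = 3 + 6*M/5
P(k) = k + k/(39/5 + k) (P(k) = k + k/((3 + (6/5)*4) + k) = k + k/((3 + 24/5) + k) = k + k/(39/5 + k))
P(-4)*(-23*0 + m(1)) = (-4*(44 + 5*(-4))/(39 + 5*(-4)))*(-23*0 - 2) = (-4*(44 - 20)/(39 - 20))*(0 - 2) = -4*24/19*(-2) = -4*1/19*24*(-2) = -96/19*(-2) = 192/19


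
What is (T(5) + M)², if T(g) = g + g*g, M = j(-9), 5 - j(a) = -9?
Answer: 1936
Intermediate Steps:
j(a) = 14 (j(a) = 5 - 1*(-9) = 5 + 9 = 14)
M = 14
T(g) = g + g²
(T(5) + M)² = (5*(1 + 5) + 14)² = (5*6 + 14)² = (30 + 14)² = 44² = 1936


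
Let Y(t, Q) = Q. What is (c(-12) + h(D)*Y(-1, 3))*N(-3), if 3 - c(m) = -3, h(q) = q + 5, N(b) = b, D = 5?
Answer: -108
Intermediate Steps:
h(q) = 5 + q
c(m) = 6 (c(m) = 3 - 1*(-3) = 3 + 3 = 6)
(c(-12) + h(D)*Y(-1, 3))*N(-3) = (6 + (5 + 5)*3)*(-3) = (6 + 10*3)*(-3) = (6 + 30)*(-3) = 36*(-3) = -108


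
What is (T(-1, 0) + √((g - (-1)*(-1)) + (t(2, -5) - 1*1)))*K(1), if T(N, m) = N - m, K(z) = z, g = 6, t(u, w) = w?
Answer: -1 + I ≈ -1.0 + 1.0*I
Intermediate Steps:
(T(-1, 0) + √((g - (-1)*(-1)) + (t(2, -5) - 1*1)))*K(1) = ((-1 - 1*0) + √((6 - (-1)*(-1)) + (-5 - 1*1)))*1 = ((-1 + 0) + √((6 - 1*1) + (-5 - 1)))*1 = (-1 + √((6 - 1) - 6))*1 = (-1 + √(5 - 6))*1 = (-1 + √(-1))*1 = (-1 + I)*1 = -1 + I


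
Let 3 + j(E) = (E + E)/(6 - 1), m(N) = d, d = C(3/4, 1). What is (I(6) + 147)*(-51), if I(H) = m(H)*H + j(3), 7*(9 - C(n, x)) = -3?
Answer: -360162/35 ≈ -10290.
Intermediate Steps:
C(n, x) = 66/7 (C(n, x) = 9 - ⅐*(-3) = 9 + 3/7 = 66/7)
d = 66/7 ≈ 9.4286
m(N) = 66/7
j(E) = -3 + 2*E/5 (j(E) = -3 + (E + E)/(6 - 1) = -3 + (2*E)/5 = -3 + (2*E)*(⅕) = -3 + 2*E/5)
I(H) = -9/5 + 66*H/7 (I(H) = 66*H/7 + (-3 + (⅖)*3) = 66*H/7 + (-3 + 6/5) = 66*H/7 - 9/5 = -9/5 + 66*H/7)
(I(6) + 147)*(-51) = ((-9/5 + (66/7)*6) + 147)*(-51) = ((-9/5 + 396/7) + 147)*(-51) = (1917/35 + 147)*(-51) = (7062/35)*(-51) = -360162/35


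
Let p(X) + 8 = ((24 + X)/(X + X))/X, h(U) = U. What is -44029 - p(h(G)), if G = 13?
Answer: -14879135/338 ≈ -44021.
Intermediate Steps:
p(X) = -8 + (24 + X)/(2*X²) (p(X) = -8 + ((24 + X)/(X + X))/X = -8 + ((24 + X)/((2*X)))/X = -8 + ((24 + X)*(1/(2*X)))/X = -8 + ((24 + X)/(2*X))/X = -8 + (24 + X)/(2*X²))
-44029 - p(h(G)) = -44029 - (-8 + (½)/13 + 12/13²) = -44029 - (-8 + (½)*(1/13) + 12*(1/169)) = -44029 - (-8 + 1/26 + 12/169) = -44029 - 1*(-2667/338) = -44029 + 2667/338 = -14879135/338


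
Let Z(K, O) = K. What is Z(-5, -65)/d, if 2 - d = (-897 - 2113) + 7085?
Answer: 5/4073 ≈ 0.0012276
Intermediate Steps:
d = -4073 (d = 2 - ((-897 - 2113) + 7085) = 2 - (-3010 + 7085) = 2 - 1*4075 = 2 - 4075 = -4073)
Z(-5, -65)/d = -5/(-4073) = -5*(-1/4073) = 5/4073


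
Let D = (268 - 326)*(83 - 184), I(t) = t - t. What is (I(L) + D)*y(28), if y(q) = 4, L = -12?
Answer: 23432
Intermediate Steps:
I(t) = 0
D = 5858 (D = -58*(-101) = 5858)
(I(L) + D)*y(28) = (0 + 5858)*4 = 5858*4 = 23432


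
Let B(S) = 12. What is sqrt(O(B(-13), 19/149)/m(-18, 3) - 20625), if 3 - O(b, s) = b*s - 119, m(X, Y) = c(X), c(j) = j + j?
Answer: 5*I*sqrt(659476682)/894 ≈ 143.63*I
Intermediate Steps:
c(j) = 2*j
m(X, Y) = 2*X
O(b, s) = 122 - b*s (O(b, s) = 3 - (b*s - 119) = 3 - (-119 + b*s) = 3 + (119 - b*s) = 122 - b*s)
sqrt(O(B(-13), 19/149)/m(-18, 3) - 20625) = sqrt((122 - 1*12*19/149)/((2*(-18))) - 20625) = sqrt((122 - 1*12*19*(1/149))/(-36) - 20625) = sqrt((122 - 1*12*19/149)*(-1/36) - 20625) = sqrt((122 - 228/149)*(-1/36) - 20625) = sqrt((17950/149)*(-1/36) - 20625) = sqrt(-8975/2682 - 20625) = sqrt(-55325225/2682) = 5*I*sqrt(659476682)/894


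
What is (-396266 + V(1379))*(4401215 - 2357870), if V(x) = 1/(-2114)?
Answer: -1711723030657125/2114 ≈ -8.0971e+11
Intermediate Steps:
V(x) = -1/2114
(-396266 + V(1379))*(4401215 - 2357870) = (-396266 - 1/2114)*(4401215 - 2357870) = -837706325/2114*2043345 = -1711723030657125/2114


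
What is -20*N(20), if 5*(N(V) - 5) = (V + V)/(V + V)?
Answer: -104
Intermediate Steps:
N(V) = 26/5 (N(V) = 5 + ((V + V)/(V + V))/5 = 5 + ((2*V)/((2*V)))/5 = 5 + ((2*V)*(1/(2*V)))/5 = 5 + (⅕)*1 = 5 + ⅕ = 26/5)
-20*N(20) = -20*26/5 = -104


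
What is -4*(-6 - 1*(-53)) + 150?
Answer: -38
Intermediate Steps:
-4*(-6 - 1*(-53)) + 150 = -4*(-6 + 53) + 150 = -4*47 + 150 = -188 + 150 = -38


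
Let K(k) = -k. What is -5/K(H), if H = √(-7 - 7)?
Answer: -5*I*√14/14 ≈ -1.3363*I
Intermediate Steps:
H = I*√14 (H = √(-14) = I*√14 ≈ 3.7417*I)
-5/K(H) = -5*I*√14/14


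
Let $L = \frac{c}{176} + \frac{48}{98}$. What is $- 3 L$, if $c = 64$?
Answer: $- \frac{1380}{539} \approx -2.5603$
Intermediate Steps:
$L = \frac{460}{539}$ ($L = \frac{64}{176} + \frac{48}{98} = 64 \cdot \frac{1}{176} + 48 \cdot \frac{1}{98} = \frac{4}{11} + \frac{24}{49} = \frac{460}{539} \approx 0.85343$)
$- 3 L = \left(-3\right) \frac{460}{539} = - \frac{1380}{539}$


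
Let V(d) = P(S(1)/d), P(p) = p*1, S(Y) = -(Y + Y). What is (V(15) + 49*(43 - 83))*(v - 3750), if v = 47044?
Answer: -1272930188/15 ≈ -8.4862e+7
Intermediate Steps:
S(Y) = -2*Y
P(p) = p
V(d) = -2/d (V(d) = (-2*1)/d = -2/d)
(V(15) + 49*(43 - 83))*(v - 3750) = (-2/15 + 49*(43 - 83))*(47044 - 3750) = (-2*1/15 + 49*(-40))*43294 = (-2/15 - 1960)*43294 = -29402/15*43294 = -1272930188/15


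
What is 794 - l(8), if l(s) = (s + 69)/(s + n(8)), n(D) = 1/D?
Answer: 50994/65 ≈ 784.52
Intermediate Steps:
l(s) = (69 + s)/(⅛ + s) (l(s) = (s + 69)/(s + 1/8) = (69 + s)/(s + ⅛) = (69 + s)/(⅛ + s))
794 - l(8) = 794 - 8*(69 + 8)/(1 + 8*8) = 794 - 8*77/(1 + 64) = 794 - 8*77/65 = 794 - 1*616/65 = 794 - 616/65 = 50994/65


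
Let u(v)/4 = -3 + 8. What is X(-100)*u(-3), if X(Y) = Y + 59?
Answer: -820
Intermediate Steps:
X(Y) = 59 + Y
u(v) = 20 (u(v) = 4*(-3 + 8) = 4*5 = 20)
X(-100)*u(-3) = (59 - 100)*20 = -41*20 = -820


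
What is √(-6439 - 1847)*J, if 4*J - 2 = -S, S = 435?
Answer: -433*I*√8286/4 ≈ -9853.7*I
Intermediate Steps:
J = -433/4 (J = ½ + (-1*435)/4 = ½ + (¼)*(-435) = ½ - 435/4 = -433/4 ≈ -108.25)
√(-6439 - 1847)*J = √(-6439 - 1847)*(-433/4) = √(-8286)*(-433/4) = (I*√8286)*(-433/4) = -433*I*√8286/4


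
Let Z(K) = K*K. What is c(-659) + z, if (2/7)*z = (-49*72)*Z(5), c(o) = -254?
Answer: -308954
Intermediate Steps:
Z(K) = K**2
z = -308700 (z = 7*(-49*72*5**2)/2 = 7*(-3528*25)/2 = (7/2)*(-88200) = -308700)
c(-659) + z = -254 - 308700 = -308954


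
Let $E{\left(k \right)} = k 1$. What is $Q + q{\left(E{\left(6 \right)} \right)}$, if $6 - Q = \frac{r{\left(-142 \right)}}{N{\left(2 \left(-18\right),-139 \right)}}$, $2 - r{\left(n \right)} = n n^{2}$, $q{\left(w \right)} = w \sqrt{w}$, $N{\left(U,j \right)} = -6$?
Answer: $477221 + 6 \sqrt{6} \approx 4.7724 \cdot 10^{5}$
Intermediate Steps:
$E{\left(k \right)} = k$
$q{\left(w \right)} = w^{\frac{3}{2}}$
$r{\left(n \right)} = 2 - n^{3}$ ($r{\left(n \right)} = 2 - n n^{2} = 2 - n^{3}$)
$Q = 477221$ ($Q = 6 - \frac{2 - \left(-142\right)^{3}}{-6} = 6 - \left(2 - -2863288\right) \left(- \frac{1}{6}\right) = 6 - \left(2 + 2863288\right) \left(- \frac{1}{6}\right) = 6 - 2863290 \left(- \frac{1}{6}\right) = 6 - -477215 = 6 + 477215 = 477221$)
$Q + q{\left(E{\left(6 \right)} \right)} = 477221 + 6^{\frac{3}{2}} = 477221 + 6 \sqrt{6}$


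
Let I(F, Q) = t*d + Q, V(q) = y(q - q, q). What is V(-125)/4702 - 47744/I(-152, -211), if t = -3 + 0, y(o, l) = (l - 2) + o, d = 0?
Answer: 224465491/992122 ≈ 226.25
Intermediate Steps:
y(o, l) = -2 + l + o (y(o, l) = (-2 + l) + o = -2 + l + o)
V(q) = -2 + q (V(q) = -2 + q + (q - q) = -2 + q + 0 = -2 + q)
t = -3
I(F, Q) = Q (I(F, Q) = -3*0 + Q = 0 + Q = Q)
V(-125)/4702 - 47744/I(-152, -211) = (-2 - 125)/4702 - 47744/(-211) = -127*1/4702 - 47744*(-1/211) = -127/4702 + 47744/211 = 224465491/992122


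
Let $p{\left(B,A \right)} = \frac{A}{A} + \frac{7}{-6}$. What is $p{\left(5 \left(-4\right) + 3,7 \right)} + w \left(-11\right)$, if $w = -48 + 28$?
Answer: $\frac{1319}{6} \approx 219.83$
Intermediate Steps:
$p{\left(B,A \right)} = - \frac{1}{6}$ ($p{\left(B,A \right)} = 1 + 7 \left(- \frac{1}{6}\right) = 1 - \frac{7}{6} = - \frac{1}{6}$)
$w = -20$
$p{\left(5 \left(-4\right) + 3,7 \right)} + w \left(-11\right) = - \frac{1}{6} - -220 = - \frac{1}{6} + 220 = \frac{1319}{6}$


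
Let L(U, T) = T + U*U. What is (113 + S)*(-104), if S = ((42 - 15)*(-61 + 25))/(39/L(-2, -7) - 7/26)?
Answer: -2227576/115 ≈ -19370.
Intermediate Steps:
L(U, T) = T + U²
S = 8424/115 (S = ((42 - 15)*(-61 + 25))/(39/(-7 + (-2)²) - 7/26) = (27*(-36))/(39/(-7 + 4) - 7*1/26) = -972/(39/(-3) - 7/26) = -972/(39*(-⅓) - 7/26) = -972/(-13 - 7/26) = -972/(-345/26) = -972*(-26/345) = 8424/115 ≈ 73.252)
(113 + S)*(-104) = (113 + 8424/115)*(-104) = (21419/115)*(-104) = -2227576/115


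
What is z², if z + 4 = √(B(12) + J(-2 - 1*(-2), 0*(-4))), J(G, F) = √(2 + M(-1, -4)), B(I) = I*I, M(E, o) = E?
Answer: (4 - √145)² ≈ 64.667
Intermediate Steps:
B(I) = I²
J(G, F) = 1 (J(G, F) = √(2 - 1) = √1 = 1)
z = -4 + √145 (z = -4 + √(12² + 1) = -4 + √(144 + 1) = -4 + √145 ≈ 8.0416)
z² = (-4 + √145)²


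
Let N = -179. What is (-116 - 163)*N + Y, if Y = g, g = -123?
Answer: 49818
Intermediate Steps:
Y = -123
(-116 - 163)*N + Y = (-116 - 163)*(-179) - 123 = -279*(-179) - 123 = 49941 - 123 = 49818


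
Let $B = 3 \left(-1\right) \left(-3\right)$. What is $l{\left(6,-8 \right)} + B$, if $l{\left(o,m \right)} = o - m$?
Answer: $23$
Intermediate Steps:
$B = 9$ ($B = \left(-3\right) \left(-3\right) = 9$)
$l{\left(6,-8 \right)} + B = \left(6 - -8\right) + 9 = \left(6 + 8\right) + 9 = 14 + 9 = 23$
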